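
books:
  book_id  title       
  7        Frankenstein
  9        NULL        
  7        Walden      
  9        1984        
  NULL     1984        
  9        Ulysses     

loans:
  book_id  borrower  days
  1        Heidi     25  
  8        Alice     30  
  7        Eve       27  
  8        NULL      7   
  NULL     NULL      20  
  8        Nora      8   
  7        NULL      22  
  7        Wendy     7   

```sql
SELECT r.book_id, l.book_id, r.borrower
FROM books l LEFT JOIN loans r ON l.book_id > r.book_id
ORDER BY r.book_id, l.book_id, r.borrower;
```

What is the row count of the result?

LEFT JOIN keeps every row from `books`; unmatched rows get NULL for `loans`'s columns.
Matching on l.book_id > r.book_id. A NULL in a compared column never satisfies the condition.
Matched pairs: 23; unmatched l rows kept: 1.
Total: 23 matched + 1 padded = 24 rows.

24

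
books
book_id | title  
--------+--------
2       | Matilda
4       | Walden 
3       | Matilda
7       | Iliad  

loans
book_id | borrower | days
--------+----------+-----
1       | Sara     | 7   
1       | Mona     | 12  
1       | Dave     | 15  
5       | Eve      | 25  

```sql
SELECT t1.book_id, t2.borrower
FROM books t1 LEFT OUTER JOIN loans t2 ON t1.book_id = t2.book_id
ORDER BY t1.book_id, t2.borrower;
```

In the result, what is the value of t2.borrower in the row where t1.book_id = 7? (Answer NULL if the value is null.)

NULL

LEFT JOIN keeps every row from `books`; unmatched rows get NULL for `loans`'s columns.
Matching on t1.book_id = t2.book_id.
- t1 (book_id=2) has no partner → padded with NULL.
- t1 (book_id=4) has no partner → padded with NULL.
- t1 (book_id=3) has no partner → padded with NULL.
- t1 (book_id=7) has no partner → padded with NULL.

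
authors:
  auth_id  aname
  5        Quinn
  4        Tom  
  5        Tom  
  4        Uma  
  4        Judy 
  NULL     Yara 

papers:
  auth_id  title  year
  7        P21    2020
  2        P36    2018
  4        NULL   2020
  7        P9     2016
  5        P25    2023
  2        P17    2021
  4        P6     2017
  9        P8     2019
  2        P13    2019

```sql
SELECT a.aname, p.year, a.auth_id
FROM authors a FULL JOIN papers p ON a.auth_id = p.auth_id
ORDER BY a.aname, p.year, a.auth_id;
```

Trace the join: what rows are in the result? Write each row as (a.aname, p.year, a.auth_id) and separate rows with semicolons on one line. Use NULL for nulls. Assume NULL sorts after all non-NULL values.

(Judy, 2017, 4); (Judy, 2020, 4); (Quinn, 2023, 5); (Tom, 2017, 4); (Tom, 2020, 4); (Tom, 2023, 5); (Uma, 2017, 4); (Uma, 2020, 4); (Yara, NULL, NULL); (NULL, 2016, NULL); (NULL, 2018, NULL); (NULL, 2019, NULL); (NULL, 2019, NULL); (NULL, 2020, NULL); (NULL, 2021, NULL)

FULL OUTER JOIN keeps every row from both sides; unmatched rows get NULL for the other side's columns.
Matching on a.auth_id = p.auth_id. A NULL in a compared column never satisfies the condition.
- auth_id=5: 1 matching p row(s), so 1 row(s) emitted.
- auth_id=4: 2 matching p row(s), so 2 row(s) emitted.
- auth_id=5: 1 matching p row(s), so 1 row(s) emitted.
- auth_id=4: 2 matching p row(s), so 2 row(s) emitted.
- auth_id=4: 2 matching p row(s), so 2 row(s) emitted.
- auth_id=NULL: no p row matches, row kept with p columns NULL.
- 6 p row(s) had no a match → kept, a columns NULL.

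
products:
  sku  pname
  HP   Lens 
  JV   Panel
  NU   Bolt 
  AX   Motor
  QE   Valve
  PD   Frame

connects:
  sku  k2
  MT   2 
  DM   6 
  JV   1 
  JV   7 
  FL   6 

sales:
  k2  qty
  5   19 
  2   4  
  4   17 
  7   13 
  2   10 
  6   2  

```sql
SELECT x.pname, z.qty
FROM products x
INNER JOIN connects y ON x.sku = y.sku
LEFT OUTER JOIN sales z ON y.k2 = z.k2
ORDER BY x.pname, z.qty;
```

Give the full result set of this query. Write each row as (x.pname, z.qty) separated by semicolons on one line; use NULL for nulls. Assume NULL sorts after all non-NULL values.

Evaluate left to right. First `products x INNER JOIN connects y` on sku: 2 row(s).
Then LEFT JOIN `sales z` on k2: each of those 2 rows is kept; rows whose y.k2 has no match in z get NULL for z's columns.

(Panel, 13); (Panel, NULL)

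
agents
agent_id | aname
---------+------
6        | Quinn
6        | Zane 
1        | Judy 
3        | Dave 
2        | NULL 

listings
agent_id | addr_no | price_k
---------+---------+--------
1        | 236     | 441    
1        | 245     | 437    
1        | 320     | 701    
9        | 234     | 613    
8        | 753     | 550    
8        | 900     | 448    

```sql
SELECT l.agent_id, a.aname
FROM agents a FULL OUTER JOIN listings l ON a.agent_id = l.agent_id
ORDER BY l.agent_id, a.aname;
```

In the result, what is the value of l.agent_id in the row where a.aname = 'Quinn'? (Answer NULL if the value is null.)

NULL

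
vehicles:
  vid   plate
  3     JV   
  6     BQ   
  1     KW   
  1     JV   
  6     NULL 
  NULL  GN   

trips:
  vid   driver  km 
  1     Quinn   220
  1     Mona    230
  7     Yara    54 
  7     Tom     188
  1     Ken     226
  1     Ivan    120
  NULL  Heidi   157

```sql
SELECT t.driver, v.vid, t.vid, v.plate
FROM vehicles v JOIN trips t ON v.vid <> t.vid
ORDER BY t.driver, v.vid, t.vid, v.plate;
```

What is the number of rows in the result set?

INNER JOIN keeps only pairs where the ON condition holds.
Matching on v.vid <> t.vid. A NULL in a compared column never satisfies the condition.
- v row (vid=3): matches 6 t row(s) → 6 output row(s).
- v row (vid=6): matches 6 t row(s) → 6 output row(s).
- v row (vid=1): matches 2 t row(s) → 2 output row(s).
- v row (vid=1): matches 2 t row(s) → 2 output row(s).
- v row (vid=6): matches 6 t row(s) → 6 output row(s).
- v row (vid=NULL): no match → dropped.
Total: 22 rows.

22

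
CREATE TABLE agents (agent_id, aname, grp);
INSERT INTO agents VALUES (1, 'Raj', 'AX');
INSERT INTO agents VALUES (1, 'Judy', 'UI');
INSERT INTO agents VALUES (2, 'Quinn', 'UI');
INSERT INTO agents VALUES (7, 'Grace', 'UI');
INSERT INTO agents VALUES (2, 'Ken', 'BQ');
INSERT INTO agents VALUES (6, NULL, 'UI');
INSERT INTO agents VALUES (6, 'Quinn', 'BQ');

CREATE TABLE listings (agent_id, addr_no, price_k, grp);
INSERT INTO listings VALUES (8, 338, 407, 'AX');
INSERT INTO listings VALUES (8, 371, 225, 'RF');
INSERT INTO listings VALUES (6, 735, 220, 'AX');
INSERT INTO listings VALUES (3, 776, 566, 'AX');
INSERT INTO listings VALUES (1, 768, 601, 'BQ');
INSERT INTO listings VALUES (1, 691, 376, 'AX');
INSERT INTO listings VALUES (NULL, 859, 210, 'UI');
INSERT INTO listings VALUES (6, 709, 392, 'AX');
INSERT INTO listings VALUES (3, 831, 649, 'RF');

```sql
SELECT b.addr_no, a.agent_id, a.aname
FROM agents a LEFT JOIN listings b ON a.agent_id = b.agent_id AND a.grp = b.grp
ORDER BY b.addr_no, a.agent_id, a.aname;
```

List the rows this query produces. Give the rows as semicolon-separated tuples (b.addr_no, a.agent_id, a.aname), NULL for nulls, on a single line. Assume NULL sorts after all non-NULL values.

(691, 1, Raj); (NULL, 1, Judy); (NULL, 2, Ken); (NULL, 2, Quinn); (NULL, 6, Quinn); (NULL, 6, NULL); (NULL, 7, Grace)

LEFT JOIN keeps every row from `agents`; unmatched rows get NULL for `listings`'s columns.
Matching on a.agent_id = b.agent_id AND a.grp = b.grp. A NULL in a compared column never satisfies the condition.
- agent_id=1, grp=AX: 1 matching b row(s), so 1 row(s) emitted.
- agent_id=1, grp=UI: no b row matches, row kept with b columns NULL.
- agent_id=2, grp=UI: no b row matches, row kept with b columns NULL.
- agent_id=7, grp=UI: no b row matches, row kept with b columns NULL.
- agent_id=2, grp=BQ: no b row matches, row kept with b columns NULL.
- agent_id=6, grp=UI: no b row matches, row kept with b columns NULL.
- agent_id=6, grp=BQ: no b row matches, row kept with b columns NULL.
After projecting and ordering:
b.addr_no | a.agent_id | a.aname
691 | 1 | Raj
NULL | 1 | Judy
NULL | 2 | Ken
NULL | 2 | Quinn
NULL | 6 | Quinn
NULL | 6 | NULL
NULL | 7 | Grace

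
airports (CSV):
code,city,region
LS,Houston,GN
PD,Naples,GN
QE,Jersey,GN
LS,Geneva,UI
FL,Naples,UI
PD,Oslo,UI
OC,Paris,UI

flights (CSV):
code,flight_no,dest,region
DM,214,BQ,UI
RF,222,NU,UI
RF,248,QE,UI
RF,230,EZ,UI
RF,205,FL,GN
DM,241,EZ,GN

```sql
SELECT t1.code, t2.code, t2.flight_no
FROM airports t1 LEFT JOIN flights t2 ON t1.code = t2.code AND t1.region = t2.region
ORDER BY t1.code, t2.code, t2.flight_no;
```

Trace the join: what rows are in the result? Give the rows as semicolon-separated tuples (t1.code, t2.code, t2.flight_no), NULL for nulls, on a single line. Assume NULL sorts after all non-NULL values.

(FL, NULL, NULL); (LS, NULL, NULL); (LS, NULL, NULL); (OC, NULL, NULL); (PD, NULL, NULL); (PD, NULL, NULL); (QE, NULL, NULL)

LEFT JOIN keeps every row from `airports`; unmatched rows get NULL for `flights`'s columns.
Matching on t1.code = t2.code AND t1.region = t2.region.
- t1 (code=LS, region=GN) has no partner → padded with NULL.
- t1 (code=PD, region=GN) has no partner → padded with NULL.
- t1 (code=QE, region=GN) has no partner → padded with NULL.
- t1 (code=LS, region=UI) has no partner → padded with NULL.
- t1 (code=FL, region=UI) has no partner → padded with NULL.
- t1 (code=PD, region=UI) has no partner → padded with NULL.
- t1 (code=OC, region=UI) has no partner → padded with NULL.
After projecting and ordering:
t1.code | t2.code | t2.flight_no
FL | NULL | NULL
LS | NULL | NULL
LS | NULL | NULL
OC | NULL | NULL
PD | NULL | NULL
PD | NULL | NULL
QE | NULL | NULL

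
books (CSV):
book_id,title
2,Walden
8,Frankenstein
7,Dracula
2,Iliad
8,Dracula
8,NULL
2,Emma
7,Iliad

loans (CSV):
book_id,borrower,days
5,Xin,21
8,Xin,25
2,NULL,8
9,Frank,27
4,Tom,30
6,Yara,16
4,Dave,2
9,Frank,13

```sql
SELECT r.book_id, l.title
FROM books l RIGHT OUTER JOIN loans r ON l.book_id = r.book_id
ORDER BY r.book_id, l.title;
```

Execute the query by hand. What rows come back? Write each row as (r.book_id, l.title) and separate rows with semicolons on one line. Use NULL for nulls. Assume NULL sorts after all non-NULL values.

RIGHT JOIN keeps every row from `loans`; unmatched rows get NULL for `books`'s columns.
Matching on l.book_id = r.book_id.
- l row (book_id=2): matches 1 r row(s) → 1 output row(s).
- l row (book_id=8): matches 1 r row(s) → 1 output row(s).
- l row (book_id=7): no match.
- l row (book_id=2): matches 1 r row(s) → 1 output row(s).
- l row (book_id=8): matches 1 r row(s) → 1 output row(s).
- l row (book_id=8): matches 1 r row(s) → 1 output row(s).
- l row (book_id=2): matches 1 r row(s) → 1 output row(s).
- l row (book_id=7): no match.
- 6 r row(s) had no l match → kept, l columns NULL.

(2, Emma); (2, Iliad); (2, Walden); (4, NULL); (4, NULL); (5, NULL); (6, NULL); (8, Dracula); (8, Frankenstein); (8, NULL); (9, NULL); (9, NULL)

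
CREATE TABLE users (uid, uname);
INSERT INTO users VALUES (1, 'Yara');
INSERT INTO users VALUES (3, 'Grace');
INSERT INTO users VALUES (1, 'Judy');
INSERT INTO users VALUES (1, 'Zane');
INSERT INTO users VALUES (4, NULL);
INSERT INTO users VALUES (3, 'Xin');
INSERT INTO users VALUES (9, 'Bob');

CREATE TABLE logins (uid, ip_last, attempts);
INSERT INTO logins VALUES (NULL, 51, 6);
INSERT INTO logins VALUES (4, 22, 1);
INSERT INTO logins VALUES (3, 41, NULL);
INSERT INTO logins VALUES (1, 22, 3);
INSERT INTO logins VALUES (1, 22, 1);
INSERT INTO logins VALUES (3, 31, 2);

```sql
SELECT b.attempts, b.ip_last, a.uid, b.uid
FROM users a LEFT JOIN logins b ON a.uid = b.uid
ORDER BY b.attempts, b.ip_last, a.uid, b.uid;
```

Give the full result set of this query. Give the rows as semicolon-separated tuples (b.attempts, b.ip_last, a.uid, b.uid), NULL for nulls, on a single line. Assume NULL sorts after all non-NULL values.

(1, 22, 1, 1); (1, 22, 1, 1); (1, 22, 1, 1); (1, 22, 4, 4); (2, 31, 3, 3); (2, 31, 3, 3); (3, 22, 1, 1); (3, 22, 1, 1); (3, 22, 1, 1); (NULL, 41, 3, 3); (NULL, 41, 3, 3); (NULL, NULL, 9, NULL)

LEFT JOIN keeps every row from `users`; unmatched rows get NULL for `logins`'s columns.
Matching on a.uid = b.uid. A NULL in a compared column never satisfies the condition.
- a[0] uid=1 → 2 match(es) in b → 2 row(s).
- a[1] uid=3 → 2 match(es) in b → 2 row(s).
- a[2] uid=1 → 2 match(es) in b → 2 row(s).
- a[3] uid=1 → 2 match(es) in b → 2 row(s).
- a[4] uid=4 → 1 match(es) in b → 1 row(s).
- a[5] uid=3 → 2 match(es) in b → 2 row(s).
- a[6] uid=9 → no match; kept with NULLs on the b side.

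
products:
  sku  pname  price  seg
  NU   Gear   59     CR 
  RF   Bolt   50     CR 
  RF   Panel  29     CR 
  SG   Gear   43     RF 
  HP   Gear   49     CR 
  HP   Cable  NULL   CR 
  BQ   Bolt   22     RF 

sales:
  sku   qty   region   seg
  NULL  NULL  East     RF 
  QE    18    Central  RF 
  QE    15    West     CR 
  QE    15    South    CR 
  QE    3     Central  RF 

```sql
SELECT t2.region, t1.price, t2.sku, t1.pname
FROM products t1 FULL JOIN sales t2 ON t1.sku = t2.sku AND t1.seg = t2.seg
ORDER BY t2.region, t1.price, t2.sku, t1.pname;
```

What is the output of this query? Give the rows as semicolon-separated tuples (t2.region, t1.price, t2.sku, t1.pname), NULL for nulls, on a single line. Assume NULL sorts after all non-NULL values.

(Central, NULL, QE, NULL); (Central, NULL, QE, NULL); (East, NULL, NULL, NULL); (South, NULL, QE, NULL); (West, NULL, QE, NULL); (NULL, 22, NULL, Bolt); (NULL, 29, NULL, Panel); (NULL, 43, NULL, Gear); (NULL, 49, NULL, Gear); (NULL, 50, NULL, Bolt); (NULL, 59, NULL, Gear); (NULL, NULL, NULL, Cable)

FULL OUTER JOIN keeps every row from both sides; unmatched rows get NULL for the other side's columns.
Matching on t1.sku = t2.sku AND t1.seg = t2.seg. A NULL in a compared column never satisfies the condition.
Matched pairs: 0; unmatched t1 rows kept: 7; unmatched t2 rows kept: 5.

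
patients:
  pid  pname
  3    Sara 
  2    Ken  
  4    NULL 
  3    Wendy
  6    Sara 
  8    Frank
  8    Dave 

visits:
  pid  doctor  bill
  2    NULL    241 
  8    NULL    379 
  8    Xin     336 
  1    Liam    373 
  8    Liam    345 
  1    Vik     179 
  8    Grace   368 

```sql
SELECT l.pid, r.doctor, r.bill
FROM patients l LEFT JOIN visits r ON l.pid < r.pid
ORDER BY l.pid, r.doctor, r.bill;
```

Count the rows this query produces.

22

LEFT JOIN keeps every row from `patients`; unmatched rows get NULL for `visits`'s columns.
Matching on l.pid < r.pid.
- l[0] pid=3 → 4 match(es) in r → 4 row(s).
- l[1] pid=2 → 4 match(es) in r → 4 row(s).
- l[2] pid=4 → 4 match(es) in r → 4 row(s).
- l[3] pid=3 → 4 match(es) in r → 4 row(s).
- l[4] pid=6 → 4 match(es) in r → 4 row(s).
- l[5] pid=8 → no match; kept with NULLs on the r side.
- l[6] pid=8 → no match; kept with NULLs on the r side.
Total: 20 matched + 2 padded = 22 rows.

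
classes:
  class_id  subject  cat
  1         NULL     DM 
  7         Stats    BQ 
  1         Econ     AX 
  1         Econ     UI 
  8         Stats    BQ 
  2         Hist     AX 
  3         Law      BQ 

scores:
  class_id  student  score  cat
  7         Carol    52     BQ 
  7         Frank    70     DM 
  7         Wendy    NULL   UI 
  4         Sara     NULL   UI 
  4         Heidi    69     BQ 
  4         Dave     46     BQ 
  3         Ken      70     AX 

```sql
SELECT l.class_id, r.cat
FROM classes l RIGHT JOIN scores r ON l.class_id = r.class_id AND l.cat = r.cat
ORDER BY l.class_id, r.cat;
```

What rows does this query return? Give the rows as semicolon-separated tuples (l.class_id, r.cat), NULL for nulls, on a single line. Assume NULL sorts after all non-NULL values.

(7, BQ); (NULL, AX); (NULL, BQ); (NULL, BQ); (NULL, DM); (NULL, UI); (NULL, UI)

RIGHT JOIN keeps every row from `scores`; unmatched rows get NULL for `classes`'s columns.
Matching on l.class_id = r.class_id AND l.cat = r.cat.
Matched pairs: 1; unmatched r rows kept: 6.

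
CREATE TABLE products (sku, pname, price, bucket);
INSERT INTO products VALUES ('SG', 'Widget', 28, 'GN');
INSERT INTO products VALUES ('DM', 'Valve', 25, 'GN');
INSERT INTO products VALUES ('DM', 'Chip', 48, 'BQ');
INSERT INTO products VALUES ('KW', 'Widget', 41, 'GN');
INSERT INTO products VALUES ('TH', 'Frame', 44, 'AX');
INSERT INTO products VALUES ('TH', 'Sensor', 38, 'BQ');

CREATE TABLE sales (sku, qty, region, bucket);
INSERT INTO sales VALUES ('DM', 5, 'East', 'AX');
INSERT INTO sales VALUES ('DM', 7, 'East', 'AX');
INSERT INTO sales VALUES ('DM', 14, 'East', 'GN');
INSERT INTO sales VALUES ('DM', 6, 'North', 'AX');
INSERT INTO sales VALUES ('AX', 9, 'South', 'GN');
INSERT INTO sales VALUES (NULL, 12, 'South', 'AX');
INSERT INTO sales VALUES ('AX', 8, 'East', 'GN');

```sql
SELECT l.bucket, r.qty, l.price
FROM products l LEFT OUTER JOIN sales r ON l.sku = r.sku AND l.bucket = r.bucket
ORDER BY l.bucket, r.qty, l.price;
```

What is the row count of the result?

6

LEFT JOIN keeps every row from `products`; unmatched rows get NULL for `sales`'s columns.
Matching on l.sku = r.sku AND l.bucket = r.bucket. A NULL in a compared column never satisfies the condition.
Matched pairs: 1; unmatched l rows kept: 5.
Total: 1 matched + 5 padded = 6 rows.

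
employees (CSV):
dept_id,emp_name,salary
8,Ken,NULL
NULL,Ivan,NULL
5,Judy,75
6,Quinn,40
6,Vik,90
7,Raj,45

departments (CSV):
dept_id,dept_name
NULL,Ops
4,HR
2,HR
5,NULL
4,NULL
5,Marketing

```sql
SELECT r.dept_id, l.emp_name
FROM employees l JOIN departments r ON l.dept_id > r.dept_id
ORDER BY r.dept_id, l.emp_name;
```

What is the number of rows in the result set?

23

INNER JOIN keeps only pairs where the ON condition holds.
Matching on l.dept_id > r.dept_id. A NULL in a compared column never satisfies the condition.
- dept_id=8: 5 matching r row(s), so 5 row(s) emitted.
- dept_id=NULL: no matching r row, dropped.
- dept_id=5: 3 matching r row(s), so 3 row(s) emitted.
- dept_id=6: 5 matching r row(s), so 5 row(s) emitted.
- dept_id=6: 5 matching r row(s), so 5 row(s) emitted.
- dept_id=7: 5 matching r row(s), so 5 row(s) emitted.
Total: 23 rows.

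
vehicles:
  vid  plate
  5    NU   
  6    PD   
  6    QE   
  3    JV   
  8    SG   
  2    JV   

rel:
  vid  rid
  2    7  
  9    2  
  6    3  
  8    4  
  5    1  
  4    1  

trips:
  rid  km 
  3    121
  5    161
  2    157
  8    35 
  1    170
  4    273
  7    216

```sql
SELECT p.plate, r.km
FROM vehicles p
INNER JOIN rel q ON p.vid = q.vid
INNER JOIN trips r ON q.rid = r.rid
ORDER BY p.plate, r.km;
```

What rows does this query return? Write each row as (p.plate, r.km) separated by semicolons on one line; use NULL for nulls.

(JV, 216); (NU, 170); (PD, 121); (QE, 121); (SG, 273)

Step 1 — p INNER JOIN q on vid → 5 row(s).
Then INNER JOIN `trips r` on rid: keep only rows whose q.rid appears in r.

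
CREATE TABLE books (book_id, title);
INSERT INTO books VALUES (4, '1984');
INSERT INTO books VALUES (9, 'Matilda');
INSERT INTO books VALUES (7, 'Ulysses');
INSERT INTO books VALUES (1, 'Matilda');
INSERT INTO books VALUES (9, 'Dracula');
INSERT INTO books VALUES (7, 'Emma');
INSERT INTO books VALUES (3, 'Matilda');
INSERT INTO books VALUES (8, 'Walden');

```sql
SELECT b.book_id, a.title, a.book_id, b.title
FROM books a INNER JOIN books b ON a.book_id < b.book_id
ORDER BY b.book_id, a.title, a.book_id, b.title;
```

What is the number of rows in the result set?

26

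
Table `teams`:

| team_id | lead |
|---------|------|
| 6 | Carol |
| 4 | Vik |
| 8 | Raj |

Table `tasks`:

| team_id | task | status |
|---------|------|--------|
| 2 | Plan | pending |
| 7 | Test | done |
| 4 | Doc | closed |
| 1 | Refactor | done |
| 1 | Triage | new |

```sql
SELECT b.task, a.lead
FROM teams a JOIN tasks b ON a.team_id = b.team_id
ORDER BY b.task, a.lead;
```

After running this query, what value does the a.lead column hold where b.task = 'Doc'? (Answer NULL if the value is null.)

INNER JOIN keeps only pairs where the ON condition holds.
Matching on a.team_id = b.team_id.
- team_id=6: no matching b row, dropped.
- team_id=4: 1 matching b row(s), so 1 row(s) emitted.
- team_id=8: no matching b row, dropped.

Vik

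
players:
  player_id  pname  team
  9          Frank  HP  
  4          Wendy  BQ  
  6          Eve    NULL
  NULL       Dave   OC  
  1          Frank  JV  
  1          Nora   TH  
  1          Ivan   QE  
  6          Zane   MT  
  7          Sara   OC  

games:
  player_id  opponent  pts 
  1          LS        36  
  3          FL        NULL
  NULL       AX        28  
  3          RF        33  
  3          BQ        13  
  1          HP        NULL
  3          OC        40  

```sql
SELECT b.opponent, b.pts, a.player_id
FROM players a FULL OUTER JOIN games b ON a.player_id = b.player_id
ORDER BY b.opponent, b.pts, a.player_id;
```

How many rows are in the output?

17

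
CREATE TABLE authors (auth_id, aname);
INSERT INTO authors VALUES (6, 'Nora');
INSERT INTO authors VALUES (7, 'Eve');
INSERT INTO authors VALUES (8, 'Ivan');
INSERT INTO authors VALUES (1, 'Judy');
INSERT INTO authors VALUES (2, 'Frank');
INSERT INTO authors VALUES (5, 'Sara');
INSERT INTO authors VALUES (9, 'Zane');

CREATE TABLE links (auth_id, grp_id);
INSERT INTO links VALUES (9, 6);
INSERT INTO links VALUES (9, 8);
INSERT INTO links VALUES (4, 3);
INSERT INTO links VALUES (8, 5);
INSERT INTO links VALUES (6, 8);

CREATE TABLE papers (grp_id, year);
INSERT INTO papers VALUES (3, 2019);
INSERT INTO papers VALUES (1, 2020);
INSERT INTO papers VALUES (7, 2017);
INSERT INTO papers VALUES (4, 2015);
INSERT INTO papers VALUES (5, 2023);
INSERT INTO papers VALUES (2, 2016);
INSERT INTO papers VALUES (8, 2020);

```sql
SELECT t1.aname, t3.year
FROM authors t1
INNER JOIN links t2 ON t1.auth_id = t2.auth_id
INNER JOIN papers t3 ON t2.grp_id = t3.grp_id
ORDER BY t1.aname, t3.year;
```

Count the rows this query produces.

3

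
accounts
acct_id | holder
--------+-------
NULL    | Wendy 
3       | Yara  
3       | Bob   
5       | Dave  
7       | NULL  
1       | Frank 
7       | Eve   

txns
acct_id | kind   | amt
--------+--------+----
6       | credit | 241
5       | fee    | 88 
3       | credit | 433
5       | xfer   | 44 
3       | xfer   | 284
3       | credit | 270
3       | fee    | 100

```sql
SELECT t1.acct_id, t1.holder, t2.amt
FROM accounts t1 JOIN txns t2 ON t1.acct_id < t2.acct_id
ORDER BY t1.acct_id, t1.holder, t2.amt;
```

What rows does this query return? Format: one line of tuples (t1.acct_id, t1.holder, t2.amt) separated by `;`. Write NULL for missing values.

(1, Frank, 44); (1, Frank, 88); (1, Frank, 100); (1, Frank, 241); (1, Frank, 270); (1, Frank, 284); (1, Frank, 433); (3, Bob, 44); (3, Bob, 88); (3, Bob, 241); (3, Yara, 44); (3, Yara, 88); (3, Yara, 241); (5, Dave, 241)

INNER JOIN keeps only pairs where the ON condition holds.
Matching on t1.acct_id < t2.acct_id. A NULL in a compared column never satisfies the condition.
Matched pairs: 14.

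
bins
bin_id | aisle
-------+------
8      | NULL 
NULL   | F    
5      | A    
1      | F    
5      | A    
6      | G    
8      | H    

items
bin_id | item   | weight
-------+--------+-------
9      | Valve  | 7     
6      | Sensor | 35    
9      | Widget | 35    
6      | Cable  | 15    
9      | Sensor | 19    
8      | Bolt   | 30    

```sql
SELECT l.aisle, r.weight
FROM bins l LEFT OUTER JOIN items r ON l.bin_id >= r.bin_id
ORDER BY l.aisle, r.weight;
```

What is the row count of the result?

12

LEFT JOIN keeps every row from `bins`; unmatched rows get NULL for `items`'s columns.
Matching on l.bin_id >= r.bin_id. A NULL in a compared column never satisfies the condition.
- l (bin_id=8) pairs with 3 row(s) of r.
- l (bin_id=NULL) has no partner → padded with NULL.
- l (bin_id=5) has no partner → padded with NULL.
- l (bin_id=1) has no partner → padded with NULL.
- l (bin_id=5) has no partner → padded with NULL.
- l (bin_id=6) pairs with 2 row(s) of r.
- l (bin_id=8) pairs with 3 row(s) of r.
Total: 8 matched + 4 padded = 12 rows.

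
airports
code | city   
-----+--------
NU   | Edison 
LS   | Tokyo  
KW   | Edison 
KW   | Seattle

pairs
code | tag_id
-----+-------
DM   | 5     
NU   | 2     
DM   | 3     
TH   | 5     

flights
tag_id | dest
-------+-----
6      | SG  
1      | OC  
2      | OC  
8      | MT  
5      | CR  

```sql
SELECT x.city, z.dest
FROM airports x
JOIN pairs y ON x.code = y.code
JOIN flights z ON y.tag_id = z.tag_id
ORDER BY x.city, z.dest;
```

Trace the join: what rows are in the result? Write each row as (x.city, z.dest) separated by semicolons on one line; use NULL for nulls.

(Edison, OC)

Joins associate left-to-right: airports INNER JOIN pairs on code gives 1 intermediate row(s).
Then INNER JOIN `flights z` on tag_id: keep only rows whose y.tag_id appears in z.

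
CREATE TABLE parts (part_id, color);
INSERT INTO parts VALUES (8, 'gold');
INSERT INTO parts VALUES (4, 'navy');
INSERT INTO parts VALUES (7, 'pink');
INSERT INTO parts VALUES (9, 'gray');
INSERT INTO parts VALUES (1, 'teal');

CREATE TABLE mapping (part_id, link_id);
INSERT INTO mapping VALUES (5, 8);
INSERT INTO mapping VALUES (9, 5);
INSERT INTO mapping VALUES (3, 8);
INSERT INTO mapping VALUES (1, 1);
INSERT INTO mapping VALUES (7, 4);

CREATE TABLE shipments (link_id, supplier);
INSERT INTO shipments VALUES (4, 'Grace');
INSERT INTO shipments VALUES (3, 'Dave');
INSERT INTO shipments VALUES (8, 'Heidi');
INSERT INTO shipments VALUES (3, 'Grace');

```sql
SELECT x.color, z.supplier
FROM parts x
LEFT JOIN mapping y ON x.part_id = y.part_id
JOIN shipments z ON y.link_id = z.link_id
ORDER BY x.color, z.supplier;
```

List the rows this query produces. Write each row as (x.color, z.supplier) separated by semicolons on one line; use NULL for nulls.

(pink, Grace)

Evaluate left to right. First `parts x LEFT JOIN mapping y` on part_id: 5 row(s).
Then INNER JOIN `shipments z` on link_id: keep only rows whose y.link_id appears in z.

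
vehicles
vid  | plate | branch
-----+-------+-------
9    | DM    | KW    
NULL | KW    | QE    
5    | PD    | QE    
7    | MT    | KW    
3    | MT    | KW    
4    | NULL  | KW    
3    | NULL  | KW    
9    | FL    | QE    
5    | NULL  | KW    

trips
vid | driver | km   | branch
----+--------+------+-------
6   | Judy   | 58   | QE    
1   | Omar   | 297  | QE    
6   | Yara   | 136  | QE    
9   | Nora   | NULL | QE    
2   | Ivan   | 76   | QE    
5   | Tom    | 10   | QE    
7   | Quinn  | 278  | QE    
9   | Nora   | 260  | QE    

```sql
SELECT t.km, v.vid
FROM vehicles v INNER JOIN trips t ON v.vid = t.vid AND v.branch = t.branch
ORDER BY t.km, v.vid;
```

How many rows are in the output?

3

INNER JOIN keeps only pairs where the ON condition holds.
Matching on v.vid = t.vid AND v.branch = t.branch. A NULL in a compared column never satisfies the condition.
- v (vid=9, branch=KW) has no partner → excluded.
- v (vid=NULL, branch=QE) has no partner → excluded.
- v (vid=5, branch=QE) pairs with 1 row(s) of t.
- v (vid=7, branch=KW) has no partner → excluded.
- v (vid=3, branch=KW) has no partner → excluded.
- v (vid=4, branch=KW) has no partner → excluded.
- v (vid=3, branch=KW) has no partner → excluded.
- v (vid=9, branch=QE) pairs with 2 row(s) of t.
- v (vid=5, branch=KW) has no partner → excluded.
Total: 3 rows.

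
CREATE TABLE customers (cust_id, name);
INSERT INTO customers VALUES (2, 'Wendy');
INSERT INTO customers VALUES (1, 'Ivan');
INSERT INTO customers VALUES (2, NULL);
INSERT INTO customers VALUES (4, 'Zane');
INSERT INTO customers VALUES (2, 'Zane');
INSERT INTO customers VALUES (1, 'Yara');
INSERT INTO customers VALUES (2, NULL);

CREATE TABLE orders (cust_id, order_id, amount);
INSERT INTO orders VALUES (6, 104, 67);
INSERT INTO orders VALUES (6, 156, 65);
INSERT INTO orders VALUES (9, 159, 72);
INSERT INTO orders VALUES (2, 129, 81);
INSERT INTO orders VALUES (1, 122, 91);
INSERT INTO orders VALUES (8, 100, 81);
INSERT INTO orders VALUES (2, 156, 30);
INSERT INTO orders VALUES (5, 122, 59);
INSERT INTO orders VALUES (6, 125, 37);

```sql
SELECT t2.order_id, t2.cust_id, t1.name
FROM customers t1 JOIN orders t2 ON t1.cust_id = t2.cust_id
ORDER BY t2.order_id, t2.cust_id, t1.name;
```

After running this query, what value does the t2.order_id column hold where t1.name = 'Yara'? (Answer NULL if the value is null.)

INNER JOIN keeps only pairs where the ON condition holds.
Matching on t1.cust_id = t2.cust_id.
Matched pairs: 10.

122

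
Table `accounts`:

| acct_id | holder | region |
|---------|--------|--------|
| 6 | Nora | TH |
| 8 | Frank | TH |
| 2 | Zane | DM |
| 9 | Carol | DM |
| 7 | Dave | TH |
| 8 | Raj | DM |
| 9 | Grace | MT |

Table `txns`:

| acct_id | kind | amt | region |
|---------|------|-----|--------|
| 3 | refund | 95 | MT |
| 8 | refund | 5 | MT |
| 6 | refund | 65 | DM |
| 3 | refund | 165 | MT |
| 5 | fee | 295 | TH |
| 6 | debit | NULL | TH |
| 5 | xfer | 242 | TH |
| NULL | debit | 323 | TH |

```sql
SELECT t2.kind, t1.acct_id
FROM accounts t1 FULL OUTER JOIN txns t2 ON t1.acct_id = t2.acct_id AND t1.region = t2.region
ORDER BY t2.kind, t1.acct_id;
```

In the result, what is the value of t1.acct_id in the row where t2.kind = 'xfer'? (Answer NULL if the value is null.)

NULL

FULL OUTER JOIN keeps every row from both sides; unmatched rows get NULL for the other side's columns.
Matching on t1.acct_id = t2.acct_id AND t1.region = t2.region. A NULL in a compared column never satisfies the condition.
- acct_id=6, region=TH: 1 matching t2 row(s), so 1 row(s) emitted.
- acct_id=8, region=TH: no t2 row matches, row kept with t2 columns NULL.
- acct_id=2, region=DM: no t2 row matches, row kept with t2 columns NULL.
- acct_id=9, region=DM: no t2 row matches, row kept with t2 columns NULL.
- acct_id=7, region=TH: no t2 row matches, row kept with t2 columns NULL.
- acct_id=8, region=DM: no t2 row matches, row kept with t2 columns NULL.
- acct_id=9, region=MT: no t2 row matches, row kept with t2 columns NULL.
- 7 row(s) from t2 found no t1 partner → padded with NULL.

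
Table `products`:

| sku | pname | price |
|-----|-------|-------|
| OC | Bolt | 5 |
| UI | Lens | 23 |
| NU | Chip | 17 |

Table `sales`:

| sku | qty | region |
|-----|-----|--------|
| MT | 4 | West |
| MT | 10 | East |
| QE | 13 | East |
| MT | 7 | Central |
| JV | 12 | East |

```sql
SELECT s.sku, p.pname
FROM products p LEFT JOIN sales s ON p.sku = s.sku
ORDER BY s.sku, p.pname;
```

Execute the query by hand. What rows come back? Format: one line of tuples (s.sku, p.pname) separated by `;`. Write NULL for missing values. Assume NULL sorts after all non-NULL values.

LEFT JOIN keeps every row from `products`; unmatched rows get NULL for `sales`'s columns.
Matching on p.sku = s.sku.
- sku=OC: no s row matches, row kept with s columns NULL.
- sku=UI: no s row matches, row kept with s columns NULL.
- sku=NU: no s row matches, row kept with s columns NULL.
After projecting and ordering:
s.sku | p.pname
NULL | Bolt
NULL | Chip
NULL | Lens

(NULL, Bolt); (NULL, Chip); (NULL, Lens)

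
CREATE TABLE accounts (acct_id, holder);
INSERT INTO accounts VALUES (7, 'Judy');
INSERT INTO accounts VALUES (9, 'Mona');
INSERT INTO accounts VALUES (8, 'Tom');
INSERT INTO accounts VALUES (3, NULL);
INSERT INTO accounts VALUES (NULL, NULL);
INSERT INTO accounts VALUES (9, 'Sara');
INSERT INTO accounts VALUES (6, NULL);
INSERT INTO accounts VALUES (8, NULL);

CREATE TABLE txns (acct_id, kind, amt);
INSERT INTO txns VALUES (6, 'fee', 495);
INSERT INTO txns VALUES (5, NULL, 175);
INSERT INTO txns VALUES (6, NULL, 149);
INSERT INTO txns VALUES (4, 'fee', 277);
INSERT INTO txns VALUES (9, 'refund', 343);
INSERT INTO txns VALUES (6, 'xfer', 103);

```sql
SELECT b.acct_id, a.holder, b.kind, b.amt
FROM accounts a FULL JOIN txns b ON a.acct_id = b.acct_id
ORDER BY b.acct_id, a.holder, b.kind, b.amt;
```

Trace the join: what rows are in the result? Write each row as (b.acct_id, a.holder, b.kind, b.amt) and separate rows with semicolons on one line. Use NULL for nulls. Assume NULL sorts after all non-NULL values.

FULL OUTER JOIN keeps every row from both sides; unmatched rows get NULL for the other side's columns.
Matching on a.acct_id = b.acct_id. A NULL in a compared column never satisfies the condition.
- a (acct_id=7) has no partner → padded with NULL.
- a (acct_id=9) pairs with 1 row(s) of b.
- a (acct_id=8) has no partner → padded with NULL.
- a (acct_id=3) has no partner → padded with NULL.
- a (acct_id=NULL) has no partner → padded with NULL.
- a (acct_id=9) pairs with 1 row(s) of b.
- a (acct_id=6) pairs with 3 row(s) of b.
- a (acct_id=8) has no partner → padded with NULL.
- 2 row(s) from b found no a partner → padded with NULL.

(4, NULL, fee, 277); (5, NULL, NULL, 175); (6, NULL, fee, 495); (6, NULL, xfer, 103); (6, NULL, NULL, 149); (9, Mona, refund, 343); (9, Sara, refund, 343); (NULL, Judy, NULL, NULL); (NULL, Tom, NULL, NULL); (NULL, NULL, NULL, NULL); (NULL, NULL, NULL, NULL); (NULL, NULL, NULL, NULL)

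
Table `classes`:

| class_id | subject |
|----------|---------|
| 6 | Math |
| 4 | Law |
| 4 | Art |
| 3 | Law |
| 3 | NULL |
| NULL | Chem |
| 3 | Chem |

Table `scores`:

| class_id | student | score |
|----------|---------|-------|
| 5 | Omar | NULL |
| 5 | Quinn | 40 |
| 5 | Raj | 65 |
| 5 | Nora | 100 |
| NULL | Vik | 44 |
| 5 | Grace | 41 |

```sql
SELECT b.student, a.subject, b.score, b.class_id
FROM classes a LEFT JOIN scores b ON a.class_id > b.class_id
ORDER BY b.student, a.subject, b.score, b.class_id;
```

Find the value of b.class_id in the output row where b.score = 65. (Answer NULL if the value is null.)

LEFT JOIN keeps every row from `classes`; unmatched rows get NULL for `scores`'s columns.
Matching on a.class_id > b.class_id. A NULL in a compared column never satisfies the condition.
- class_id=6: 5 matching b row(s), so 5 row(s) emitted.
- class_id=4: no b row matches, row kept with b columns NULL.
- class_id=4: no b row matches, row kept with b columns NULL.
- class_id=3: no b row matches, row kept with b columns NULL.
- class_id=3: no b row matches, row kept with b columns NULL.
- class_id=NULL: no b row matches, row kept with b columns NULL.
- class_id=3: no b row matches, row kept with b columns NULL.

5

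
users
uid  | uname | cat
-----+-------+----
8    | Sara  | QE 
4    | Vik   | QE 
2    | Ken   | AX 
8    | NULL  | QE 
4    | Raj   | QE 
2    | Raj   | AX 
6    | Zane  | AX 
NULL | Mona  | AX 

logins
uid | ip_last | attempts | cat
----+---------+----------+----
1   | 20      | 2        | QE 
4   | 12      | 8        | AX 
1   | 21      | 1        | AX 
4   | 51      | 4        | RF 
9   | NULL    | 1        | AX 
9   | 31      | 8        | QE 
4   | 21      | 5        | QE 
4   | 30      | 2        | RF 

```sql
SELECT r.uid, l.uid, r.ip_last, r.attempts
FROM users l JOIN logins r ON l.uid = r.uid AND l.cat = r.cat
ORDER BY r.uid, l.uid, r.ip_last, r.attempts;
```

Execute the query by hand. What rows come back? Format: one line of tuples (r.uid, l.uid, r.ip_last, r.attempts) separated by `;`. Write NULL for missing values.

(4, 4, 21, 5); (4, 4, 21, 5)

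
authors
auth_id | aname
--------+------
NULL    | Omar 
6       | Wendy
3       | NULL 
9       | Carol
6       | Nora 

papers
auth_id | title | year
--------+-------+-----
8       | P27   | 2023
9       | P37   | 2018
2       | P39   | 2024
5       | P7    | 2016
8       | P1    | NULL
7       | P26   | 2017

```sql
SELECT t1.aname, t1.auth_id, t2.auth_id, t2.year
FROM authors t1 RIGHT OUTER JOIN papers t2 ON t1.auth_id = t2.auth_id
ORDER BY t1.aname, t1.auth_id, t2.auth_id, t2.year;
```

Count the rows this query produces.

RIGHT JOIN keeps every row from `papers`; unmatched rows get NULL for `authors`'s columns.
Matching on t1.auth_id = t2.auth_id. A NULL in a compared column never satisfies the condition.
Matched pairs: 1; unmatched t2 rows kept: 5.
Total: 1 matched + 5 padded = 6 rows.

6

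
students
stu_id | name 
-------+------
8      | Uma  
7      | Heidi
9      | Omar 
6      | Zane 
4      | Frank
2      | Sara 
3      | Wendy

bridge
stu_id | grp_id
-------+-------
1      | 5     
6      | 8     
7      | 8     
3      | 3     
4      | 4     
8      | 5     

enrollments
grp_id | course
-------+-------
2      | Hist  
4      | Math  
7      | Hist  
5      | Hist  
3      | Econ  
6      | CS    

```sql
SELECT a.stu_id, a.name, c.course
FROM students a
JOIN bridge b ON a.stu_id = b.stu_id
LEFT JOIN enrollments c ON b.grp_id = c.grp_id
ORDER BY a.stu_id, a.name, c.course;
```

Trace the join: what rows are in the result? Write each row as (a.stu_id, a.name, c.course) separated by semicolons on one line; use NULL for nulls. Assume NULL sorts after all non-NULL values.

(3, Wendy, Econ); (4, Frank, Math); (6, Zane, NULL); (7, Heidi, NULL); (8, Uma, Hist)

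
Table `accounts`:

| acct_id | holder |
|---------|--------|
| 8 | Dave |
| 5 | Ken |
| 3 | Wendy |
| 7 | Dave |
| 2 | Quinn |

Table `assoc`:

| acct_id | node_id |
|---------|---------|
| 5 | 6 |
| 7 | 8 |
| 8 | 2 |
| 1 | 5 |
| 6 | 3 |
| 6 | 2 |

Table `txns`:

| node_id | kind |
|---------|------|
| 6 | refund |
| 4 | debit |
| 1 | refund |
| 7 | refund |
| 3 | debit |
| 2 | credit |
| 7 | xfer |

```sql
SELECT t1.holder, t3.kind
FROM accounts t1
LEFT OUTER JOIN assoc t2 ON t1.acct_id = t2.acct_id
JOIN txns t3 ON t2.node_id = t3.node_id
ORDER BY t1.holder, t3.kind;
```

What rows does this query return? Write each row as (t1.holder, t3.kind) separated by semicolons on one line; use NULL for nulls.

(Dave, credit); (Ken, refund)

Step 1 — t1 LEFT JOIN t2 on acct_id → 5 row(s).
Then INNER JOIN `txns t3` on node_id: keep only rows whose t2.node_id appears in t3.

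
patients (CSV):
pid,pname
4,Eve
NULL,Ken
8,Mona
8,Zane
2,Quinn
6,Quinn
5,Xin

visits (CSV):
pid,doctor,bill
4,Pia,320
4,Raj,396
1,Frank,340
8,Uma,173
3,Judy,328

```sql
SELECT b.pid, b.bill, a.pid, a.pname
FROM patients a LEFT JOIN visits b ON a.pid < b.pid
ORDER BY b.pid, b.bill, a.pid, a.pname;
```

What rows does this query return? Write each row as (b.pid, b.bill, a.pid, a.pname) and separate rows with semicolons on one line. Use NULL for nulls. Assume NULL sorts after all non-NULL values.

LEFT JOIN keeps every row from `patients`; unmatched rows get NULL for `visits`'s columns.
Matching on a.pid < b.pid. A NULL in a compared column never satisfies the condition.
- a row (pid=4): matches 1 b row(s) → 1 output row(s).
- a row (pid=NULL): no match → kept, b columns NULL.
- a row (pid=8): no match → kept, b columns NULL.
- a row (pid=8): no match → kept, b columns NULL.
- a row (pid=2): matches 4 b row(s) → 4 output row(s).
- a row (pid=6): matches 1 b row(s) → 1 output row(s).
- a row (pid=5): matches 1 b row(s) → 1 output row(s).
After projecting and ordering:
b.pid | b.bill | a.pid | a.pname
3 | 328 | 2 | Quinn
4 | 320 | 2 | Quinn
4 | 396 | 2 | Quinn
8 | 173 | 2 | Quinn
8 | 173 | 4 | Eve
8 | 173 | 5 | Xin
8 | 173 | 6 | Quinn
NULL | NULL | 8 | Mona
NULL | NULL | 8 | Zane
NULL | NULL | NULL | Ken

(3, 328, 2, Quinn); (4, 320, 2, Quinn); (4, 396, 2, Quinn); (8, 173, 2, Quinn); (8, 173, 4, Eve); (8, 173, 5, Xin); (8, 173, 6, Quinn); (NULL, NULL, 8, Mona); (NULL, NULL, 8, Zane); (NULL, NULL, NULL, Ken)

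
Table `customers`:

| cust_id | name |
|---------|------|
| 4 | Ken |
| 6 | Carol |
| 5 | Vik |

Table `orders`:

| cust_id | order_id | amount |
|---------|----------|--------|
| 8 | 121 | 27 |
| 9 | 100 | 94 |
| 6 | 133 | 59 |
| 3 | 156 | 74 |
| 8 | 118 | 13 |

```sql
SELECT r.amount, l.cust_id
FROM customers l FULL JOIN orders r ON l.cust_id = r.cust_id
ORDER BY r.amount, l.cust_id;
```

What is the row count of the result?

FULL OUTER JOIN keeps every row from both sides; unmatched rows get NULL for the other side's columns.
Matching on l.cust_id = r.cust_id.
- l (cust_id=4) has no partner → padded with NULL.
- l (cust_id=6) pairs with 1 row(s) of r.
- l (cust_id=5) has no partner → padded with NULL.
- 4 row(s) from r found no l partner → padded with NULL.
Total: 1 matched + 6 padded = 7 rows.

7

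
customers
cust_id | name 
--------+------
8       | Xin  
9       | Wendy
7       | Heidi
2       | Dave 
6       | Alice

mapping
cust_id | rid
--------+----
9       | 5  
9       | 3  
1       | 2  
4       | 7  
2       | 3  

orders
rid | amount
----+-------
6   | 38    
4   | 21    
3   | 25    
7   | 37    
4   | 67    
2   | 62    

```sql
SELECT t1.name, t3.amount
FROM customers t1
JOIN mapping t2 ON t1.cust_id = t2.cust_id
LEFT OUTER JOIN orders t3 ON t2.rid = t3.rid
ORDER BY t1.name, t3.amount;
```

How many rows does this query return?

Evaluate left to right. First `customers t1 INNER JOIN mapping t2` on cust_id: 3 row(s).
Then LEFT JOIN `orders t3` on rid: each of those 3 rows is kept; rows whose t2.rid has no match in t3 get NULL for t3's columns.
Result: 3 row(s).

3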